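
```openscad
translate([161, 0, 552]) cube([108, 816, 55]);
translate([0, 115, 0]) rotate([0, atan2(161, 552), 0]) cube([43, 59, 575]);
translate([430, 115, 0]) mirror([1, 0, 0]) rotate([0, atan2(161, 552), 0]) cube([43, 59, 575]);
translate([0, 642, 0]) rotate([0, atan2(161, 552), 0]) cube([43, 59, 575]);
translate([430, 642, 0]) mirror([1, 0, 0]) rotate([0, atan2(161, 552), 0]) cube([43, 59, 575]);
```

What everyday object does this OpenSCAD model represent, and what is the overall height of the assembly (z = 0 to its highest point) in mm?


A sawhorse. The overall height is 607 mm.

A beam across two mirrored pairs of raked legs — a sawhorse. The beam's underside is at z = 552 (matching the legs' vertical rise in atan2(161, 552)) and the beam is 55 mm tall, so its top is at 552 + 55 = 607 mm. The raked legs top out at the beam's underside, so that is the highest point.


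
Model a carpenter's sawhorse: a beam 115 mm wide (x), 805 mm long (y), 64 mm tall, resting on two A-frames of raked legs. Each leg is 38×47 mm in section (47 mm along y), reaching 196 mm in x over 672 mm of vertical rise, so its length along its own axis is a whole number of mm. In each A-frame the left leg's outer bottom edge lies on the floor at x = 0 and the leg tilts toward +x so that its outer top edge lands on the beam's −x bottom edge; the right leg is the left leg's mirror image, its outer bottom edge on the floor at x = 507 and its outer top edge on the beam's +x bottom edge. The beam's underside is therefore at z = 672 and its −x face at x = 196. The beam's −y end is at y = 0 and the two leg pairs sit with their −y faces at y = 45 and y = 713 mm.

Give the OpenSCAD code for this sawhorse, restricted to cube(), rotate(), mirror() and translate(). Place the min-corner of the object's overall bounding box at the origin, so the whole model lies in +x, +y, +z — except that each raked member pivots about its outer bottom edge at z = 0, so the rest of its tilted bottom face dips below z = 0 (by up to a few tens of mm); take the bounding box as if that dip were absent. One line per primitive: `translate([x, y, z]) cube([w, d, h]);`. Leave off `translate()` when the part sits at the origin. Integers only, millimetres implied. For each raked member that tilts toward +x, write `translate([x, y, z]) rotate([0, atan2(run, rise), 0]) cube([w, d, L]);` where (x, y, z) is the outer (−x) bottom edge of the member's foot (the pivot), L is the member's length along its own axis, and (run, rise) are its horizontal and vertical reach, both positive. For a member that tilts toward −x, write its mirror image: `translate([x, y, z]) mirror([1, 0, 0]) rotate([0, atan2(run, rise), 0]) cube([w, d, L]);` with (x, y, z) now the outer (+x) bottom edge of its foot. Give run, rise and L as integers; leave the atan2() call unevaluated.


// leg length = √(196² + 672²) = 700
// right-leg outer foot x = 2·196 + 115 = 507
// beam min-corner = (196, 0, 672)
translate([196, 0, 672]) cube([115, 805, 64]);
translate([0, 45, 0]) rotate([0, atan2(196, 672), 0]) cube([38, 47, 700]);
translate([507, 45, 0]) mirror([1, 0, 0]) rotate([0, atan2(196, 672), 0]) cube([38, 47, 700]);
translate([0, 713, 0]) rotate([0, atan2(196, 672), 0]) cube([38, 47, 700]);
translate([507, 713, 0]) mirror([1, 0, 0]) rotate([0, atan2(196, 672), 0]) cube([38, 47, 700]);


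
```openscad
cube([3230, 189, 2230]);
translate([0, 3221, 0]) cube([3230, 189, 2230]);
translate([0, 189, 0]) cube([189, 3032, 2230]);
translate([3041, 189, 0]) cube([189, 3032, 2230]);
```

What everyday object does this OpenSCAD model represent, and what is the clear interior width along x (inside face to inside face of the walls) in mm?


A house (or room) frame. The interior width is 2852 mm.

Four 2230 mm walls enclosing a rectangle with no floor or roof — a room or house frame. Outside width is 3230 mm and wall thickness is 189 mm, so the interior width is 3230 − 2 × 189 = 2852 mm.


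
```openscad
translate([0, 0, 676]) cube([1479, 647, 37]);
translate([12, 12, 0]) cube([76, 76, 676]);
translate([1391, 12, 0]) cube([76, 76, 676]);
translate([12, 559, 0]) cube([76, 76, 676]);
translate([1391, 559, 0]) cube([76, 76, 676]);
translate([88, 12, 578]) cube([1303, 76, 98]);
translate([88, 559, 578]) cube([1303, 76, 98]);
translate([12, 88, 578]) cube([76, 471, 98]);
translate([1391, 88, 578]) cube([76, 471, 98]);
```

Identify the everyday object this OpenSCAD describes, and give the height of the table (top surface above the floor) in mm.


A table. The table height is 713 mm.

A 1479×647×37 slab sits at z = 676 on four 76 mm square posts — a table. The top surface is at 676 + 37 = 713 mm.


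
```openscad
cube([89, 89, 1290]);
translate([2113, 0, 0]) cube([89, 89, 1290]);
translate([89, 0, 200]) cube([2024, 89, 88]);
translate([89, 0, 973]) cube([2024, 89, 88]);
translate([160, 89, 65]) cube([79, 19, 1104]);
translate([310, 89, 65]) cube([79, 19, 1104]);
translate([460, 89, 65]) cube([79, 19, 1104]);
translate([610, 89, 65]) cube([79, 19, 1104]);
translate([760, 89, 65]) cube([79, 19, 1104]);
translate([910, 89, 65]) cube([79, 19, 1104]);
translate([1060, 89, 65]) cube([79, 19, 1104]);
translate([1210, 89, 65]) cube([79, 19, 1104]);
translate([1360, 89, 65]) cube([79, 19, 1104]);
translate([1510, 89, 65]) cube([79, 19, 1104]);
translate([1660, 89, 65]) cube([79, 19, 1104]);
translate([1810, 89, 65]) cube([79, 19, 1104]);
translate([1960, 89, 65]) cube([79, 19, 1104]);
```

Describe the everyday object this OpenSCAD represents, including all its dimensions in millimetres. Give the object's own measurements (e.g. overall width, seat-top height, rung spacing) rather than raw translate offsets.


A fence section. Two 89×89 mm posts, 1290 mm tall, stand on the floor with a clear span of 2024 mm between their inner faces. Two horizontal rails of 89×88 mm section span the gap between the posts with their undersides at z = 200 mm and z = 973 mm, flush with the posts' −y face. 13 pickets, each 79 mm wide, 19 mm thick and 1104 mm tall, are fixed to the +y face of the rails with their bottoms at z = 65 mm, spaced across the span with a 71 mm gap after the −x post and between neighbouring pickets, with 74 mm left before the +x post.


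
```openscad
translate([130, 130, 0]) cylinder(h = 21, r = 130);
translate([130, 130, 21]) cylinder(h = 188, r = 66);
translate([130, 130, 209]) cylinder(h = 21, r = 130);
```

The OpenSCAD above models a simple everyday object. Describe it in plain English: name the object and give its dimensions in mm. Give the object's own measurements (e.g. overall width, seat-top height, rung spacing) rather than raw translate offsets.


A spool: two coaxial disc flanges of radius 130 mm and thickness 21 mm, joined by a core cylinder of radius 66 mm and height 188 mm. The lower flange rests on z = 0 and the three cylinders share a vertical axis.


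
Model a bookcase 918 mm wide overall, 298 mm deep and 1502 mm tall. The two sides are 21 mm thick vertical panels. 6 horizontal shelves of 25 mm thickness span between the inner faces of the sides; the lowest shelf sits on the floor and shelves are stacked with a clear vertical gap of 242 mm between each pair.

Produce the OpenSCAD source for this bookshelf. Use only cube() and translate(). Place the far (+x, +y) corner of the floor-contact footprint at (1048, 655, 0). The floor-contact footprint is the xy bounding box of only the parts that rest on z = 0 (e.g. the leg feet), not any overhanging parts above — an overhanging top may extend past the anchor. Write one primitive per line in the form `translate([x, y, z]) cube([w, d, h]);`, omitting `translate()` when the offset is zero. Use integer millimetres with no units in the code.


translate([130, 357, 0]) cube([21, 298, 1502]);
translate([1027, 357, 0]) cube([21, 298, 1502]);
translate([151, 357, 0]) cube([876, 298, 25]);
translate([151, 357, 267]) cube([876, 298, 25]);
translate([151, 357, 534]) cube([876, 298, 25]);
translate([151, 357, 801]) cube([876, 298, 25]);
translate([151, 357, 1068]) cube([876, 298, 25]);
translate([151, 357, 1335]) cube([876, 298, 25]);


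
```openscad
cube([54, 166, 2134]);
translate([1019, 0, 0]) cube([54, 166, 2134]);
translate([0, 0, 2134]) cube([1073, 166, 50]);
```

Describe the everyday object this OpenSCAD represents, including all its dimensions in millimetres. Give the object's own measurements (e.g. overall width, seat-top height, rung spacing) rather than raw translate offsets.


A door frame. The clear opening is 965 mm wide and 2134 mm high. Two 54 mm wide jambs, 166 mm deep, stand either side of the opening from the floor to the top of the opening. A 50 mm thick head sits across the top of both jambs, spanning the full outside width of the frame.


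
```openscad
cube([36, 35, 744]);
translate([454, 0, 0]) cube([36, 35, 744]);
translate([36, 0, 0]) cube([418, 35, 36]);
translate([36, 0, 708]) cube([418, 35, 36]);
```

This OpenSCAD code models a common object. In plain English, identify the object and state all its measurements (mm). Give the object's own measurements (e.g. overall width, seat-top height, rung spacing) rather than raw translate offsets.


A rectangular picture frame lying in the x–z plane (depth along y). The opening is 418 mm wide (x) by 672 mm tall (z), surrounded by a border 36 mm wide on all four sides. The frame is 35 mm deep and is made of two full-height vertical stiles with two horizontal rails fitted between them.


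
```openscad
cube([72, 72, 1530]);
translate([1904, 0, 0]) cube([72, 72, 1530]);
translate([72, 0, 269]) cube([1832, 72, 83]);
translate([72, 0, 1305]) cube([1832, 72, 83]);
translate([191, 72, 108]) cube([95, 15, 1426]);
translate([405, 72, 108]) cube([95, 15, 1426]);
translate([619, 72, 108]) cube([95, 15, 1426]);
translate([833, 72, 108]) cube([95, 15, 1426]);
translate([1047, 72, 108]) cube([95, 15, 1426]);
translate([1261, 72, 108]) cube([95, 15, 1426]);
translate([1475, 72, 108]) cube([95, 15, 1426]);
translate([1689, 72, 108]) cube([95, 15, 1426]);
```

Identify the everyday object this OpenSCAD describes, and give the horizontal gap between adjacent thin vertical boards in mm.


A fence section. The picket gap is 119 mm.

Two posts, two rails, 8 pickets — a fence section. Span 1832 mm holds 8 pickets of 95 mm with 9 equal gaps: ⌊(1832 − 8·95) / 9⌋ = 119 mm.


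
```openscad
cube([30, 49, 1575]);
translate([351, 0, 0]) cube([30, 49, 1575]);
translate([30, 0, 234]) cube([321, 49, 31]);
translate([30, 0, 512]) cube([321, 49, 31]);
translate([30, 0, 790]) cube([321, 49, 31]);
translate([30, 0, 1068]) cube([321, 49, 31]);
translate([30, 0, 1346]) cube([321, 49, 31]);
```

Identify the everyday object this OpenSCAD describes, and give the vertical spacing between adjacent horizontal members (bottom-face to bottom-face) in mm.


A ladder. The rung spacing is 278 mm.

Two tall 30×49 posts with 5 short bars between them — a ladder. Adjacent rungs sit at z = 234 and z = 512, so the spacing is 512 − 234 = 278 mm.


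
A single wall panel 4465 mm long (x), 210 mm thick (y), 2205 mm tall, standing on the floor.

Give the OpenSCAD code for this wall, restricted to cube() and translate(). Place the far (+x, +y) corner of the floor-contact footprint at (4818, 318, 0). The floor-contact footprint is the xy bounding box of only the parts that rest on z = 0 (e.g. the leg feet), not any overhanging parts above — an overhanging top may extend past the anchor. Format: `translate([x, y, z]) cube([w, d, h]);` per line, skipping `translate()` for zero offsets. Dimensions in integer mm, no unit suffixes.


translate([353, 108, 0]) cube([4465, 210, 2205]);


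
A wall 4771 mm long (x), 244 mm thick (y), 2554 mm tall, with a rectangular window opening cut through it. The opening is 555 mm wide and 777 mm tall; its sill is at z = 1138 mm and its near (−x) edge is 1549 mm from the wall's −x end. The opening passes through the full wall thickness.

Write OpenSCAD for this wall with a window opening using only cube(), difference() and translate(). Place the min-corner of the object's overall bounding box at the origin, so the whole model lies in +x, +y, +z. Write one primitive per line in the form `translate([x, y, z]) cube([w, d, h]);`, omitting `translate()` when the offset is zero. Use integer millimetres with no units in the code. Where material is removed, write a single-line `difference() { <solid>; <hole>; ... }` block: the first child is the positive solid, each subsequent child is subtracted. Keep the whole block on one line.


difference() { cube([4771, 244, 2554]); translate([1549, 0, 1138]) cube([555, 244, 777]); }


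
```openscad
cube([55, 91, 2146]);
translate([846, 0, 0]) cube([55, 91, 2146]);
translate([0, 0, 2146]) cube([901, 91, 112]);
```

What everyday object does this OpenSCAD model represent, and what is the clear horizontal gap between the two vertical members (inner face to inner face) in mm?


A door frame. The clear opening width is 791 mm.

Two 2146 mm tall posts with a header on top — a door frame. The left jamb is 55 mm wide at x = 0; the right jamb starts at x = 846. The clear opening is 846 − 55 = 791 mm.


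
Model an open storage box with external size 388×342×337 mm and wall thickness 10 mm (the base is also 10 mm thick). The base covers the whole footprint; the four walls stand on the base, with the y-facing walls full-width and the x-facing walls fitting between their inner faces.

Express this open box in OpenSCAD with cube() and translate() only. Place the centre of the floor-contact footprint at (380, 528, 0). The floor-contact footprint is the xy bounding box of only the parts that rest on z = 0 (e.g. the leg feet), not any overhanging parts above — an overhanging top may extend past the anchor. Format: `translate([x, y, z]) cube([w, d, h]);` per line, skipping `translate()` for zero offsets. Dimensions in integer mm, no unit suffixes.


translate([186, 357, 0]) cube([388, 342, 10]);
translate([186, 357, 10]) cube([388, 10, 327]);
translate([186, 689, 10]) cube([388, 10, 327]);
translate([186, 367, 10]) cube([10, 322, 327]);
translate([564, 367, 10]) cube([10, 322, 327]);


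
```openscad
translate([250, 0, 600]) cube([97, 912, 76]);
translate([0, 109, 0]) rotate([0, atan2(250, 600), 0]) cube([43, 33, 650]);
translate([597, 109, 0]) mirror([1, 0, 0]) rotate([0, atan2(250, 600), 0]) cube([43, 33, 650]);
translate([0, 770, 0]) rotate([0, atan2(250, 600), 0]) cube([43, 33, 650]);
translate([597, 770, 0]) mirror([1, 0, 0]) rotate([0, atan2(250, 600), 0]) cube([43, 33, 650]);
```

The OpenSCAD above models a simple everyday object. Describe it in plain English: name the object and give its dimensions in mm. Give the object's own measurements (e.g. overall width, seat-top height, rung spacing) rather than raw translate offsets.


A sawhorse. A 97×912×76 mm beam (x, y, z) sits on two A-frame leg pairs. Each pair is two raked legs of 43×33 mm section (33 mm along y) splaying symmetrically in x. Each leg rises 600 mm vertically over 250 mm of horizontal reach and is 650 mm long along its own axis. Every leg's outer bottom edge rests on the floor and its outer top edge meets a bottom edge of the beam — the left legs (tilting toward +x) meet the beam's −x bottom edge, the right legs (their mirror images, tilting toward −x) meet its +x bottom edge — so the leg tops tuck under the beam, the beam's underside is 600 mm above the floor, and the feet are 597 mm apart outside-to-outside with the beam centred between them. The two leg pairs are set in 109 mm from either end of the beam.


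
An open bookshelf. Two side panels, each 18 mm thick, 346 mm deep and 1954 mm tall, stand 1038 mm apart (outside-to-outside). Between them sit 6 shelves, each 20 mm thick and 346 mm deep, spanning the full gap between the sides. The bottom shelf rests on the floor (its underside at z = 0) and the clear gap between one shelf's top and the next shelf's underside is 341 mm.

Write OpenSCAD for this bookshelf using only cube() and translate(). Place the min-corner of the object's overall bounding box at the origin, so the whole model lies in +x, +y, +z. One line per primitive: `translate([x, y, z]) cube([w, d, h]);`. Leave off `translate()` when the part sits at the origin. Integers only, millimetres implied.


cube([18, 346, 1954]);
translate([1020, 0, 0]) cube([18, 346, 1954]);
translate([18, 0, 0]) cube([1002, 346, 20]);
translate([18, 0, 361]) cube([1002, 346, 20]);
translate([18, 0, 722]) cube([1002, 346, 20]);
translate([18, 0, 1083]) cube([1002, 346, 20]);
translate([18, 0, 1444]) cube([1002, 346, 20]);
translate([18, 0, 1805]) cube([1002, 346, 20]);


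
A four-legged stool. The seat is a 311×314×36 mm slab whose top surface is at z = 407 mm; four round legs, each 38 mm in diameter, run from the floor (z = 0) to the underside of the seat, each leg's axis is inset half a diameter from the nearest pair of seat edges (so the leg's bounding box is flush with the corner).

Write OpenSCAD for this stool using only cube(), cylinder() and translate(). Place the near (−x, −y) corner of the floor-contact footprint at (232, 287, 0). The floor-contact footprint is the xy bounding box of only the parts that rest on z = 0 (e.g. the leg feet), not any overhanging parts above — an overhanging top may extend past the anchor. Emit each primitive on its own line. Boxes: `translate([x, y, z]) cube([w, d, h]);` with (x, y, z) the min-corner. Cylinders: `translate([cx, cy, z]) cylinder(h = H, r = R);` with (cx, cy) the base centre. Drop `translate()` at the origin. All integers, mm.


translate([232, 287, 371]) cube([311, 314, 36]);
translate([251, 306, 0]) cylinder(h = 371, r = 19);
translate([524, 306, 0]) cylinder(h = 371, r = 19);
translate([251, 582, 0]) cylinder(h = 371, r = 19);
translate([524, 582, 0]) cylinder(h = 371, r = 19);


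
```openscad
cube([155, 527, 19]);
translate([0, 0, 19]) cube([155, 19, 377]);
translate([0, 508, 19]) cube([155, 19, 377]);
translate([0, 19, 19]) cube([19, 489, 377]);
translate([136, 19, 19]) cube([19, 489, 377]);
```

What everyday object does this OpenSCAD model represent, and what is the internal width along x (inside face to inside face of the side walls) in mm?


An open box. The internal width is 117 mm.

A 155×527 base slab with four walls standing on it — an open box. The base is 155 mm wide and the walls are 19 mm thick, so the internal width is 155 − 2 × 19 = 117 mm.


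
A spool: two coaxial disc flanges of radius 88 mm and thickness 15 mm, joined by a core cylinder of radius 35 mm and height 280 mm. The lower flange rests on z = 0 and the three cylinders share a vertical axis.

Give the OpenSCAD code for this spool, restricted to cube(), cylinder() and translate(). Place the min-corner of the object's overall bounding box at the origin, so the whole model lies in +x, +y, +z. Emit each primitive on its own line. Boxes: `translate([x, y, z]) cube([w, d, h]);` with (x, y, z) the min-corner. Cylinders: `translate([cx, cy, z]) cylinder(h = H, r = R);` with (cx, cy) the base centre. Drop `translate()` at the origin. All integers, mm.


translate([88, 88, 0]) cylinder(h = 15, r = 88);
translate([88, 88, 15]) cylinder(h = 280, r = 35);
translate([88, 88, 295]) cylinder(h = 15, r = 88);


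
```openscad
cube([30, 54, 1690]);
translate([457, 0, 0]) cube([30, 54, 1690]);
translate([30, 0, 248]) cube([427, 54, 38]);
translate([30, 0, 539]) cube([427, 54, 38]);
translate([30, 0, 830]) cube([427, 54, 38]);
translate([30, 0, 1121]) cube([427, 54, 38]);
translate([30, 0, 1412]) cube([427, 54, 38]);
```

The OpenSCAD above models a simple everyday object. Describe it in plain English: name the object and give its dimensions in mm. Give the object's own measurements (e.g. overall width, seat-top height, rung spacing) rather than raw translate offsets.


A straight ladder. Two 30×54 mm vertical rails, 1690 mm tall, stand 487 mm apart (outside-to-outside) with their front faces coplanar on the −y side. 5 rungs, each 54 mm deep and 38 mm tall, span between the inner faces of the rails, front faces flush with the rails. The lowest rung's underside is at z = 248 mm and rungs are spaced 291 mm apart (underside to underside).


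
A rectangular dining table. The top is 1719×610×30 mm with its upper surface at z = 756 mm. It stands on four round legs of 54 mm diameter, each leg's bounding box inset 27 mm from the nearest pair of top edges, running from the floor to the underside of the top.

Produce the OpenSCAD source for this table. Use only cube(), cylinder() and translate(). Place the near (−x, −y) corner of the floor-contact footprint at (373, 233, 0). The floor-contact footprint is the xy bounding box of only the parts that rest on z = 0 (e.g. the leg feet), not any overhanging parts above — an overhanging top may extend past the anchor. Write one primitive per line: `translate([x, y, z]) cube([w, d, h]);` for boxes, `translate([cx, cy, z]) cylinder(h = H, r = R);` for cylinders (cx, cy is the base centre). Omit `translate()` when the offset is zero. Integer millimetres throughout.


translate([346, 206, 726]) cube([1719, 610, 30]);
translate([400, 260, 0]) cylinder(h = 726, r = 27);
translate([2011, 260, 0]) cylinder(h = 726, r = 27);
translate([400, 762, 0]) cylinder(h = 726, r = 27);
translate([2011, 762, 0]) cylinder(h = 726, r = 27);


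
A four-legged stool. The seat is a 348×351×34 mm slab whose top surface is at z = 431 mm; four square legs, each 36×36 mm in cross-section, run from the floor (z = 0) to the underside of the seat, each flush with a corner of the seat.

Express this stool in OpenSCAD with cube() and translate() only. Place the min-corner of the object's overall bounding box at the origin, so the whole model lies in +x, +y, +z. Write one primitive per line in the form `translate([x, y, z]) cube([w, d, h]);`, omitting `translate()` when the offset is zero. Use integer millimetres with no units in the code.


translate([0, 0, 397]) cube([348, 351, 34]);
cube([36, 36, 397]);
translate([312, 0, 0]) cube([36, 36, 397]);
translate([0, 315, 0]) cube([36, 36, 397]);
translate([312, 315, 0]) cube([36, 36, 397]);


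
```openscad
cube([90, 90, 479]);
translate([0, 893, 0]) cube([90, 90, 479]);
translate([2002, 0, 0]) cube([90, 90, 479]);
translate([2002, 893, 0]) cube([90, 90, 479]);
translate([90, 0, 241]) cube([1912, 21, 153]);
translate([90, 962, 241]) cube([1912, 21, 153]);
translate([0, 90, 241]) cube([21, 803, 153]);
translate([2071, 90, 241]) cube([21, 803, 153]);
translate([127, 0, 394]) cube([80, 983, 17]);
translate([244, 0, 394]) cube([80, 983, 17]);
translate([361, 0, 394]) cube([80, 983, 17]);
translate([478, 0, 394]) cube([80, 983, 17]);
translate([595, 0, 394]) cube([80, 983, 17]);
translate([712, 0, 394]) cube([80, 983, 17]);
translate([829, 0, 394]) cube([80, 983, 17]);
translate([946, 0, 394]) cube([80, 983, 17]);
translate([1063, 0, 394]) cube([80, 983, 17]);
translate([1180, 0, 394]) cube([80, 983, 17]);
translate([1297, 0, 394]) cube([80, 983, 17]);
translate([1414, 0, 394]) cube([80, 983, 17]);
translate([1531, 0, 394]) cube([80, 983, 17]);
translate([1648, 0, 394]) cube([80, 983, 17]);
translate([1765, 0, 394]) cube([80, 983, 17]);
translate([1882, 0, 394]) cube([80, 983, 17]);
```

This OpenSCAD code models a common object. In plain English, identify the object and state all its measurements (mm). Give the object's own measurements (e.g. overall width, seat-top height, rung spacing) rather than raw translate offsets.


A bed frame 2092 mm long (x) by 983 mm wide (y). Four 90×90 mm corner posts, 479 mm tall, at the corners of the footprint. Four rails of 21 mm thickness and 153 mm height run between adjacent posts with their undersides at z = 241 mm, their outer faces flush with the outside of the frame (the two x-running rails run between the posts' inner faces; the two y-running rails run between the posts' inner faces). 16 slats, each 80 mm wide (x) and 17 mm thick, lie across the top of the two x-running rails, running the full 983 mm width of the frame in y; along x they sit between the end posts with a 37 mm gap after the −x posts and between neighbouring slats, leaving 40 mm before the +x posts.


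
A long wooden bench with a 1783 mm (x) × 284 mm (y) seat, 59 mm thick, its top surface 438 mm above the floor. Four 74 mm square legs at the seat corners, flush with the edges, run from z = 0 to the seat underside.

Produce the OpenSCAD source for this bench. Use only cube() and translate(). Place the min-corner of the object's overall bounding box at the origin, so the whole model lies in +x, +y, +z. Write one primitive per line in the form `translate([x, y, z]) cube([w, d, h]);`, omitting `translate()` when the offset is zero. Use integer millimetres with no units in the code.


translate([0, 0, 379]) cube([1783, 284, 59]);
cube([74, 74, 379]);
translate([0, 210, 0]) cube([74, 74, 379]);
translate([1709, 0, 0]) cube([74, 74, 379]);
translate([1709, 210, 0]) cube([74, 74, 379]);


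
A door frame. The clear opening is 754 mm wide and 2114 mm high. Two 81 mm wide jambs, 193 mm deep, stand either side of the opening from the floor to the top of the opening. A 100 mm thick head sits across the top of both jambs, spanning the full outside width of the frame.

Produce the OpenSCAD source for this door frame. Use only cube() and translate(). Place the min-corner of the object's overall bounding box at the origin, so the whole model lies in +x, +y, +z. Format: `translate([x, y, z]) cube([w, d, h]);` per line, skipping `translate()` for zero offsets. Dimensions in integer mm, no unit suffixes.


cube([81, 193, 2114]);
translate([835, 0, 0]) cube([81, 193, 2114]);
translate([0, 0, 2114]) cube([916, 193, 100]);


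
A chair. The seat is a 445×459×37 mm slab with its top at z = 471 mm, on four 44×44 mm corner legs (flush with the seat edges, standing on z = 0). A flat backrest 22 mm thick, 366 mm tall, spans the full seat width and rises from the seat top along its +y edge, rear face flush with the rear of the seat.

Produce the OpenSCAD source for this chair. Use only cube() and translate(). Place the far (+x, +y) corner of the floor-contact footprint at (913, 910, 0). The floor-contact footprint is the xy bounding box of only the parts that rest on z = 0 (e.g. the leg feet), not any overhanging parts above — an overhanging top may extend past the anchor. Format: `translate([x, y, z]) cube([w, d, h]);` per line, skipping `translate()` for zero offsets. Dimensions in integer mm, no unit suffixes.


translate([468, 451, 434]) cube([445, 459, 37]);
translate([468, 451, 0]) cube([44, 44, 434]);
translate([869, 451, 0]) cube([44, 44, 434]);
translate([468, 866, 0]) cube([44, 44, 434]);
translate([869, 866, 0]) cube([44, 44, 434]);
translate([468, 888, 471]) cube([445, 22, 366]);


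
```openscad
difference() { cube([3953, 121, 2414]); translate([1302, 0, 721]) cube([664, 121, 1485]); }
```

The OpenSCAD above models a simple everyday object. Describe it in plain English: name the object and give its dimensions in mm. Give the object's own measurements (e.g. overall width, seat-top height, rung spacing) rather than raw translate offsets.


A wall 3953 mm long (x), 121 mm thick (y), 2414 mm tall, with a rectangular window opening cut through it. The opening is 664 mm wide and 1485 mm tall; its sill is at z = 721 mm and its near (−x) edge is 1302 mm from the wall's −x end. The opening passes through the full wall thickness.


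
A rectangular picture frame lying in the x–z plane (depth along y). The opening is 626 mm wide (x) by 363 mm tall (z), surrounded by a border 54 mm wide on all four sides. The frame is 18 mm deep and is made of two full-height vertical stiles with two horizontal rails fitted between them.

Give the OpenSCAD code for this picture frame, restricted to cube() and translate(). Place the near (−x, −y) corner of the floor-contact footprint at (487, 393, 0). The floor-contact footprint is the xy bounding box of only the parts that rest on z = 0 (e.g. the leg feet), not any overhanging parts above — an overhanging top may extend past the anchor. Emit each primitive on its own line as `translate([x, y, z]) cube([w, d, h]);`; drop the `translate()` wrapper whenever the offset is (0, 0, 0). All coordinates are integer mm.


translate([487, 393, 0]) cube([54, 18, 471]);
translate([1167, 393, 0]) cube([54, 18, 471]);
translate([541, 393, 0]) cube([626, 18, 54]);
translate([541, 393, 417]) cube([626, 18, 54]);


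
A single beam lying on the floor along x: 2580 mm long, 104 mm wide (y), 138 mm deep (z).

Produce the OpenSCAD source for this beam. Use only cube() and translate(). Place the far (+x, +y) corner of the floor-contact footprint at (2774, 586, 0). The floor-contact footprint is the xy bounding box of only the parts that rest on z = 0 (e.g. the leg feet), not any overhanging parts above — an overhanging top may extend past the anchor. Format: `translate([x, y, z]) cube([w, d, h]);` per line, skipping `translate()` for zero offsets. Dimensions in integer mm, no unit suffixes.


translate([194, 482, 0]) cube([2580, 104, 138]);


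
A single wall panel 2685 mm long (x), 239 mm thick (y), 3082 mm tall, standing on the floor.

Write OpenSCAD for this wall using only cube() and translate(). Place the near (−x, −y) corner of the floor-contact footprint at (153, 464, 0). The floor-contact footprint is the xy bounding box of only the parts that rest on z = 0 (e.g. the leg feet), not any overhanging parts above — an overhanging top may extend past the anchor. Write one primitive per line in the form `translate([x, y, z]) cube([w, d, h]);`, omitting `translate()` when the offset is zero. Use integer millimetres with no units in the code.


translate([153, 464, 0]) cube([2685, 239, 3082]);


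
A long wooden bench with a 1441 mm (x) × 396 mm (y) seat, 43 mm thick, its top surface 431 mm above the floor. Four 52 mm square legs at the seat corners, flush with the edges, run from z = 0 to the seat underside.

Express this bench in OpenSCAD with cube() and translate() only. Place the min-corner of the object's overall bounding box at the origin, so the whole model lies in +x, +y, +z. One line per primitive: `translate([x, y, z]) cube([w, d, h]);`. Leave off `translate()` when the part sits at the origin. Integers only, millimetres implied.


translate([0, 0, 388]) cube([1441, 396, 43]);
cube([52, 52, 388]);
translate([0, 344, 0]) cube([52, 52, 388]);
translate([1389, 0, 0]) cube([52, 52, 388]);
translate([1389, 344, 0]) cube([52, 52, 388]);


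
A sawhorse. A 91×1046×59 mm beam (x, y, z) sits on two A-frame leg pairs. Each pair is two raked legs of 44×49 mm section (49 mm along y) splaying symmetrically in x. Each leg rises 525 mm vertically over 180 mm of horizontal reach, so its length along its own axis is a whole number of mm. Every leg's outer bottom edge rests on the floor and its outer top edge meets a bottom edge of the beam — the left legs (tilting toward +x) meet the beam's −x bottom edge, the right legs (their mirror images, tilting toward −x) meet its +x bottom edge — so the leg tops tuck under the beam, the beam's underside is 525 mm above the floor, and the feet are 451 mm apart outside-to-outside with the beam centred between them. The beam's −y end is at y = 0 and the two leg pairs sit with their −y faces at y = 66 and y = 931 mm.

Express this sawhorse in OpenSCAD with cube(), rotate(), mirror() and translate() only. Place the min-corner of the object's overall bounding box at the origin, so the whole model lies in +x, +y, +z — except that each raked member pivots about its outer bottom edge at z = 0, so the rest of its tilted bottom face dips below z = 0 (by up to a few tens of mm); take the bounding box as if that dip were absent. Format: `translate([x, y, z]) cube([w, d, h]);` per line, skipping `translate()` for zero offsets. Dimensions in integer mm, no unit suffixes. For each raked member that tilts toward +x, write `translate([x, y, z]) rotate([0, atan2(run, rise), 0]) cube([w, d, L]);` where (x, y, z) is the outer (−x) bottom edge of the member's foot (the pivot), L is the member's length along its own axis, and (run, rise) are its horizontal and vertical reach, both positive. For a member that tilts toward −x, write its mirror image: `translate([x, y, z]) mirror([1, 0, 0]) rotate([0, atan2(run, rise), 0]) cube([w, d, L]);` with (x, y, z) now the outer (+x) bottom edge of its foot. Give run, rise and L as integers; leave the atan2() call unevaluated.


// leg length = √(180² + 525²) = 555
// right-leg outer foot x = 2·180 + 91 = 451
// beam min-corner = (180, 0, 525)
translate([180, 0, 525]) cube([91, 1046, 59]);
translate([0, 66, 0]) rotate([0, atan2(180, 525), 0]) cube([44, 49, 555]);
translate([451, 66, 0]) mirror([1, 0, 0]) rotate([0, atan2(180, 525), 0]) cube([44, 49, 555]);
translate([0, 931, 0]) rotate([0, atan2(180, 525), 0]) cube([44, 49, 555]);
translate([451, 931, 0]) mirror([1, 0, 0]) rotate([0, atan2(180, 525), 0]) cube([44, 49, 555]);


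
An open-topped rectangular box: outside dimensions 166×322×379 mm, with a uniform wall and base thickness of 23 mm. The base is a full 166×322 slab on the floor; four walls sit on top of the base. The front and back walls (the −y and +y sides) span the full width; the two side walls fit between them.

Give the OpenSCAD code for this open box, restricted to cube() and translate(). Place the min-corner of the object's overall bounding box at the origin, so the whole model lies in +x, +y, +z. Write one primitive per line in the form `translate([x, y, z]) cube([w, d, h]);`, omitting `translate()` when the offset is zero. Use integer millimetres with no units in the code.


cube([166, 322, 23]);
translate([0, 0, 23]) cube([166, 23, 356]);
translate([0, 299, 23]) cube([166, 23, 356]);
translate([0, 23, 23]) cube([23, 276, 356]);
translate([143, 23, 23]) cube([23, 276, 356]);


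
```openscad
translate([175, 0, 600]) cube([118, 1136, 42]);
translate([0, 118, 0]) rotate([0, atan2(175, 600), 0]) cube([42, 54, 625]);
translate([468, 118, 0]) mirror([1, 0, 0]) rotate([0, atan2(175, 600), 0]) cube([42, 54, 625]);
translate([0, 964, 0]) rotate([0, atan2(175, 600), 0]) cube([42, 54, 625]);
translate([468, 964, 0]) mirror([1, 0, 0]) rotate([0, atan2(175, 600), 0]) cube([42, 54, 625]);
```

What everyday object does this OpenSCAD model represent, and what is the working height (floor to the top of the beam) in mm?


A sawhorse. The overall height is 642 mm.

A beam across two mirrored pairs of raked legs — a sawhorse. The beam's underside is at z = 600 (matching the legs' vertical rise in atan2(175, 600)) and the beam is 42 mm tall, so its top is at 600 + 42 = 642 mm. The raked legs top out at the beam's underside, so that is the highest point.


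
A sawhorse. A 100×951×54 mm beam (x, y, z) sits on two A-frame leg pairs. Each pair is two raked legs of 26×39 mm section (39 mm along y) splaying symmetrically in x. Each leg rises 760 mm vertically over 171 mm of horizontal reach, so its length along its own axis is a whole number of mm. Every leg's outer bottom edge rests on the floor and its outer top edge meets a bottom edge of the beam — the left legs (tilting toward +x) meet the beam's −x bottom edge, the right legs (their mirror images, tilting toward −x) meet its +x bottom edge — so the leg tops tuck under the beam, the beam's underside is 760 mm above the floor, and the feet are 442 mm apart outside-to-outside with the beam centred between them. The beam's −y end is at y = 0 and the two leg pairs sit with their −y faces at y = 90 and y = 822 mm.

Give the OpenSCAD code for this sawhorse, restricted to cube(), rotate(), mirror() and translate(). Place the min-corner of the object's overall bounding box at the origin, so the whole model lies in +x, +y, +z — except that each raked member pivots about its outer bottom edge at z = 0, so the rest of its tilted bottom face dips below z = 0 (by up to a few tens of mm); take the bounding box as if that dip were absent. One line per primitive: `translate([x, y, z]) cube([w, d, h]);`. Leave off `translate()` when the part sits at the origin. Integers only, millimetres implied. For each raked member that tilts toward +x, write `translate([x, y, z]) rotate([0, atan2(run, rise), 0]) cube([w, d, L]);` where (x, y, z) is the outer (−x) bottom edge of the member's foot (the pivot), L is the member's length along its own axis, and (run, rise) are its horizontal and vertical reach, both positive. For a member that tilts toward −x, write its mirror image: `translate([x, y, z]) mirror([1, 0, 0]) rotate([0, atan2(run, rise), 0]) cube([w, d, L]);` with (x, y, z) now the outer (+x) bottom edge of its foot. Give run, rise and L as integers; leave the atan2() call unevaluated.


// leg length = √(171² + 760²) = 779
// right-leg outer foot x = 2·171 + 100 = 442
// beam min-corner = (171, 0, 760)
translate([171, 0, 760]) cube([100, 951, 54]);
translate([0, 90, 0]) rotate([0, atan2(171, 760), 0]) cube([26, 39, 779]);
translate([442, 90, 0]) mirror([1, 0, 0]) rotate([0, atan2(171, 760), 0]) cube([26, 39, 779]);
translate([0, 822, 0]) rotate([0, atan2(171, 760), 0]) cube([26, 39, 779]);
translate([442, 822, 0]) mirror([1, 0, 0]) rotate([0, atan2(171, 760), 0]) cube([26, 39, 779]);


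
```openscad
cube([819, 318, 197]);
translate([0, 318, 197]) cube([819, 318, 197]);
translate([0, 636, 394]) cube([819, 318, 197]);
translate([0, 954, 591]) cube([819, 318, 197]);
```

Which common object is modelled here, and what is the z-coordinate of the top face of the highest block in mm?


A staircase. The total rise is 788 mm.

4 identical blocks, each offset up and back from the previous — a staircase. Each step is 197 mm tall and there are 4 of them, so the total rise is 4 × 197 = 788 mm.


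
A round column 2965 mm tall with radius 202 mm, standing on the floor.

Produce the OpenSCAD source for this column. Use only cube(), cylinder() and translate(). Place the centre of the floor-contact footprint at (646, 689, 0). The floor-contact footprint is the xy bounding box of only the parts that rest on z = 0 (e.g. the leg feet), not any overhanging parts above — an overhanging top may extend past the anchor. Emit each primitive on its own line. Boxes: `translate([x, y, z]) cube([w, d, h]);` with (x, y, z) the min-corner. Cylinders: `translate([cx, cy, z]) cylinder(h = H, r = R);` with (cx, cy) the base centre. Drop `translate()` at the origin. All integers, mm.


translate([646, 689, 0]) cylinder(h = 2965, r = 202);


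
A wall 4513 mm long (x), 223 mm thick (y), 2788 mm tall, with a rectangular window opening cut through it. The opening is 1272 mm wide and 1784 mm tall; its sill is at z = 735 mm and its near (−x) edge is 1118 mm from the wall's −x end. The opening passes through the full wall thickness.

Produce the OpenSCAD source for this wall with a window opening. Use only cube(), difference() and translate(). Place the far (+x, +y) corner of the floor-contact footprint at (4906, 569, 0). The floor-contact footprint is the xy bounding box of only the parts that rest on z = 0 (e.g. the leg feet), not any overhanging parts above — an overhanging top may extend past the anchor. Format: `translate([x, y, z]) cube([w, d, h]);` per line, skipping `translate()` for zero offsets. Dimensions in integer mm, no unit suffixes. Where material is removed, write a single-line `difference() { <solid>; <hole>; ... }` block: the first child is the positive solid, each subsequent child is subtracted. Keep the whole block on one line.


difference() { translate([393, 346, 0]) cube([4513, 223, 2788]); translate([1511, 346, 735]) cube([1272, 223, 1784]); }


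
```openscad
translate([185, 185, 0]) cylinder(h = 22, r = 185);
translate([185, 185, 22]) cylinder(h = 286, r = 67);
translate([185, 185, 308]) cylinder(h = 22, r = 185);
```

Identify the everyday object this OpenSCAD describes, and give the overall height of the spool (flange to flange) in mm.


A spool. The overall height is 330 mm.

Three coaxial cylinders, large–small–large — a spool. Two 22 mm flanges and a 286 mm core give 22 + 286 + 22 = 330 mm.


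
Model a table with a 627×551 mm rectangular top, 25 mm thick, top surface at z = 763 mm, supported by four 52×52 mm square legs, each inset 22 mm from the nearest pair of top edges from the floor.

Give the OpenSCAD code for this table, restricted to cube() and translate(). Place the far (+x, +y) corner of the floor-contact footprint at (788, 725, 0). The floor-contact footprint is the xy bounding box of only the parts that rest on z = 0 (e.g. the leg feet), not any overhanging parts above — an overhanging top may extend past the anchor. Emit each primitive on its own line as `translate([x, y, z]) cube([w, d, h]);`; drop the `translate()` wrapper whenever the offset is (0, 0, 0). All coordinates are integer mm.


translate([183, 196, 738]) cube([627, 551, 25]);
translate([205, 218, 0]) cube([52, 52, 738]);
translate([736, 218, 0]) cube([52, 52, 738]);
translate([205, 673, 0]) cube([52, 52, 738]);
translate([736, 673, 0]) cube([52, 52, 738]);
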